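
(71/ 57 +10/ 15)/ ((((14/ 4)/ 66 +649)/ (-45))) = -43164/ 325565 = -0.13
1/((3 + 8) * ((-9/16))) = -16/99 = -0.16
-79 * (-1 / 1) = 79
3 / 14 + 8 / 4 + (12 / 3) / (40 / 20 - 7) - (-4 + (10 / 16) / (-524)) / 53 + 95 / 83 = 1700270861 / 645421280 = 2.63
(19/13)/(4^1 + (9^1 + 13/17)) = 323/3042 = 0.11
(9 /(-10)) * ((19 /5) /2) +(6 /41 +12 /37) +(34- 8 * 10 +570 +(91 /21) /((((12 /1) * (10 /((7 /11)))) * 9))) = 141318267361 /270329400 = 522.76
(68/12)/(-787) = -0.01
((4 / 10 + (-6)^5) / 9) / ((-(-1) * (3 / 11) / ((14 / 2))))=-2993606 / 135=-22174.86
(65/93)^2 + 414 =3584911/8649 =414.49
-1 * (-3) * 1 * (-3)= -9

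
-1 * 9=-9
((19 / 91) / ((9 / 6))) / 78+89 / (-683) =-934606 / 7271901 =-0.13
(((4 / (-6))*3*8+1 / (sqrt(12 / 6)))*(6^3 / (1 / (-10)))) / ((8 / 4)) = 17280 - 540*sqrt(2) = 16516.32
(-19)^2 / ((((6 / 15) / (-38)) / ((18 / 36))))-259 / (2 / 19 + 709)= -462066377 / 26946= -17147.87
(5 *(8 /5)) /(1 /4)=32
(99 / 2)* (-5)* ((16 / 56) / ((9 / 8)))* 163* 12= -860640 / 7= -122948.57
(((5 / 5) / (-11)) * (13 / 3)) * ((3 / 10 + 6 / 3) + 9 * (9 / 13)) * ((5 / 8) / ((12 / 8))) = -1109 / 792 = -1.40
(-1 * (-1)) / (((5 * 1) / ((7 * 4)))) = 28 / 5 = 5.60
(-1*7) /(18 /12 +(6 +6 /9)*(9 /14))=-98 /81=-1.21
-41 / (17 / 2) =-82 / 17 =-4.82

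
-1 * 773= -773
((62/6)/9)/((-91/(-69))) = 713/819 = 0.87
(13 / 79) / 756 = 13 / 59724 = 0.00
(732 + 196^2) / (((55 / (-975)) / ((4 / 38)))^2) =5954410800 / 43681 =136315.81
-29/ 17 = -1.71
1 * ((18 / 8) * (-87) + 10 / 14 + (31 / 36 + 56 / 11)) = -131035 / 693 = -189.08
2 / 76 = 1 / 38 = 0.03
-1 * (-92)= 92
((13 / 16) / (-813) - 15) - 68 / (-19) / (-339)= -419245399 / 27928176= -15.01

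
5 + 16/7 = 51/7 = 7.29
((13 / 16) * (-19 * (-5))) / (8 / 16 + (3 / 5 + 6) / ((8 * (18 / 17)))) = 18525 / 307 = 60.34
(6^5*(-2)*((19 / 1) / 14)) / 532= -1944 / 49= -39.67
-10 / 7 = -1.43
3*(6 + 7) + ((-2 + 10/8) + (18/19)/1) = 2979/76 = 39.20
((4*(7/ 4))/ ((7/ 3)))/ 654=1/ 218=0.00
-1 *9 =-9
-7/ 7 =-1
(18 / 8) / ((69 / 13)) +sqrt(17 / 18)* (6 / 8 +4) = 39 / 92 +19* sqrt(34) / 24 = 5.04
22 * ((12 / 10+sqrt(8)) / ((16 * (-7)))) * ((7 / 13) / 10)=-0.04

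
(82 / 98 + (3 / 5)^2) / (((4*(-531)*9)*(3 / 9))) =-733 / 3902850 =-0.00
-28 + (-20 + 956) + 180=1088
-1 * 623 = -623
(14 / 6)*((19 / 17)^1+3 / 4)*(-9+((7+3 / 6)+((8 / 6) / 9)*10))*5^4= -555625 / 11016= -50.44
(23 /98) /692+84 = 5696567 /67816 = 84.00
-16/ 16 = -1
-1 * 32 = -32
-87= -87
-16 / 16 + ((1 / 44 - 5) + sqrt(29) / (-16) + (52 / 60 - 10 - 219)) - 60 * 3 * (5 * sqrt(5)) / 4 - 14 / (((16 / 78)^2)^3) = -4069212125939 / 21626880 - 225 * sqrt(5) - sqrt(29) / 16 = -188658.75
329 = 329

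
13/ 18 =0.72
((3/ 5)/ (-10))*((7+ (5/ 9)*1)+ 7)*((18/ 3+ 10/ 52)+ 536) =-615569/ 1300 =-473.51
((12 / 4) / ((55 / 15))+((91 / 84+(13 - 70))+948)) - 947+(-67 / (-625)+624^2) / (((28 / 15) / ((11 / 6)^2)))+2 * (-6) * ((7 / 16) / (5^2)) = 107962386219 / 154000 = 701054.46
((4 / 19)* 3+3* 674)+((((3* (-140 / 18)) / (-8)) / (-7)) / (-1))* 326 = 246065 / 114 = 2158.46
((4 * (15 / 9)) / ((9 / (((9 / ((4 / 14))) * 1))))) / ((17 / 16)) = 1120 / 51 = 21.96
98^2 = 9604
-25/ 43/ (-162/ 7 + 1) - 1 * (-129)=171992/ 1333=129.03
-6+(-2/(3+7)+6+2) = 9/5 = 1.80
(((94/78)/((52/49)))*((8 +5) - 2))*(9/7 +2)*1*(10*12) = 832370/169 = 4925.27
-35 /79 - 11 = -904 /79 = -11.44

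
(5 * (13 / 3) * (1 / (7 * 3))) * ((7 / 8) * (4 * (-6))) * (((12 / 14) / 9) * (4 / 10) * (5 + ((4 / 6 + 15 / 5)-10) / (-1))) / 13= -136 / 189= -0.72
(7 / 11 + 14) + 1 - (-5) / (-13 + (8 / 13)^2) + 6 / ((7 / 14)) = 639137 / 23463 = 27.24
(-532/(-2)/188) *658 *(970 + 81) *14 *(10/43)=136987340/43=3185752.09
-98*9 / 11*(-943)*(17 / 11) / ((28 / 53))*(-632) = -16914692844 / 121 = -139790849.95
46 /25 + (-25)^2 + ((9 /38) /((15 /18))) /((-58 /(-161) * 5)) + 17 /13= 225027607 /358150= 628.31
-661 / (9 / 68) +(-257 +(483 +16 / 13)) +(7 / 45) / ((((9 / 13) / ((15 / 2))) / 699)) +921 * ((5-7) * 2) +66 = -1686449 / 234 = -7207.05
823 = 823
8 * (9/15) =24/5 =4.80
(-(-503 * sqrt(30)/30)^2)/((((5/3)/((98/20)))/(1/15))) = -12397441/7500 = -1652.99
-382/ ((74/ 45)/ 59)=-507105/ 37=-13705.54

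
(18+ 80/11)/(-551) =-278/6061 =-0.05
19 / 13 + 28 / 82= 961 / 533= 1.80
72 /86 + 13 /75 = 3259 /3225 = 1.01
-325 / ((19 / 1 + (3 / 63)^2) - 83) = 11025 / 2171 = 5.08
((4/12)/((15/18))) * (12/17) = 24/85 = 0.28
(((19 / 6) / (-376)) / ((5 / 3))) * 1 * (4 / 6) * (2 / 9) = -19 / 25380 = -0.00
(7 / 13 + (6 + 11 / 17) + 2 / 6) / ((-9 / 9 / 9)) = -14955 / 221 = -67.67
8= 8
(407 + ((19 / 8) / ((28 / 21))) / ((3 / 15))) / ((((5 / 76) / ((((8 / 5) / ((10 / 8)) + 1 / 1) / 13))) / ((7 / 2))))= 100895529 / 26000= 3880.60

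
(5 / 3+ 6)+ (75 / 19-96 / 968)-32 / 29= 2082418 / 200013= 10.41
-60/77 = -0.78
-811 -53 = -864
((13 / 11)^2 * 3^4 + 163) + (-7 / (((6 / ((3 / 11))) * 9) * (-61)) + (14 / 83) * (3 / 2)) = 3047765617 / 11027214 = 276.39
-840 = -840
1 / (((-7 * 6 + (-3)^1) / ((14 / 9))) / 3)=-0.10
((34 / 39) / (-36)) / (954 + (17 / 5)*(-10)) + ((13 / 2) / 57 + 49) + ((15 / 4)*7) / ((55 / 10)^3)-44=86102205407 / 16332647760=5.27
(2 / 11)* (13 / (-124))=-13 / 682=-0.02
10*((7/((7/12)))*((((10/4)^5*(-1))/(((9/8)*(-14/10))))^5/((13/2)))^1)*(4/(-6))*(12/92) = -4656612873077392578125/3165210947808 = -1471185633.39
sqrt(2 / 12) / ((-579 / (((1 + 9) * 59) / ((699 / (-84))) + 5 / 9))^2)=21760675225 * sqrt(6) / 8845150743414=0.01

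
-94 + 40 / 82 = -3834 / 41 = -93.51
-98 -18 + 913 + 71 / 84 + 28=69371 / 84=825.85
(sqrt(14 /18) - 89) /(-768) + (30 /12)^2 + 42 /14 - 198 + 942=578585 /768 - sqrt(7) /2304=753.36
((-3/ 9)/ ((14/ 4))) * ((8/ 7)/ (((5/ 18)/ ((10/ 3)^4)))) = -64000/ 1323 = -48.37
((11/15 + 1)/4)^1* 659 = 8567/30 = 285.57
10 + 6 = 16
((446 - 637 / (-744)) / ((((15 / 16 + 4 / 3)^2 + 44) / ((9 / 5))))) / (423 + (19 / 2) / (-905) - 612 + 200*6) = 103983162048 / 6424686914597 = 0.02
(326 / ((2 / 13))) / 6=2119 / 6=353.17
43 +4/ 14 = 303/ 7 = 43.29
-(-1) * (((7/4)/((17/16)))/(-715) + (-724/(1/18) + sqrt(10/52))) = -158403988/12155 + sqrt(130)/26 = -13031.56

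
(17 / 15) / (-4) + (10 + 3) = 763 / 60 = 12.72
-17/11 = -1.55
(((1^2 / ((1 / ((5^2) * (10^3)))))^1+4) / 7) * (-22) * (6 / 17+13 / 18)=-12927068 / 153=-84490.64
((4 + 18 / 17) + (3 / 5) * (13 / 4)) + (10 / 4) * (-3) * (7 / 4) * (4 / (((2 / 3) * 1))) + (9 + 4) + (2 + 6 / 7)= -33251 / 595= -55.88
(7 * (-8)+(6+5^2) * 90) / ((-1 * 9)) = -2734 / 9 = -303.78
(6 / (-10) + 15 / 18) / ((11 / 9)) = 21 / 110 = 0.19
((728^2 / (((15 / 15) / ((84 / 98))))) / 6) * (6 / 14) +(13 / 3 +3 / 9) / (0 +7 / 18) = 32460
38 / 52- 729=-728.27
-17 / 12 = -1.42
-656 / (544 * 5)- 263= -44751 / 170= -263.24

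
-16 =-16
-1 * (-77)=77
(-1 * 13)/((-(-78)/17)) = -17/6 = -2.83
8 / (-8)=-1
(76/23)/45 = 76/1035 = 0.07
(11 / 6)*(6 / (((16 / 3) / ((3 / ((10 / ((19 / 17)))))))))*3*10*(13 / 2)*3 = 220077 / 544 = 404.55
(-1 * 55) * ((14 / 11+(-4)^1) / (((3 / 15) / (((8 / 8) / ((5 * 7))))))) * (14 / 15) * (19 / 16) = 95 / 4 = 23.75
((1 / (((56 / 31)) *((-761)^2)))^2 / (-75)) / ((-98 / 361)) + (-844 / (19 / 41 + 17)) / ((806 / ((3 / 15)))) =-6687569866077990823183 / 557647933685207852323200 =-0.01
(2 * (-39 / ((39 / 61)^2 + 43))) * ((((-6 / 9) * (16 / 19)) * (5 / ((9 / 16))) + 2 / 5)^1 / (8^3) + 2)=-63242521589 / 17677186560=-3.58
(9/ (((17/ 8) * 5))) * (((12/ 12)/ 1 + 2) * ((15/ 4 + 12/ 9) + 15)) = 4338/ 85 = 51.04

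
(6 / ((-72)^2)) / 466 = 1 / 402624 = 0.00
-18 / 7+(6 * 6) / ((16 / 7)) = 369 / 28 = 13.18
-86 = -86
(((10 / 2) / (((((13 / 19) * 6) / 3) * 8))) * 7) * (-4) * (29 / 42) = -2755 / 312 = -8.83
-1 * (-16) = 16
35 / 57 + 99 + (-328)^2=6137966 / 57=107683.61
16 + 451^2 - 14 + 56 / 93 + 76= 18923603 / 93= 203479.60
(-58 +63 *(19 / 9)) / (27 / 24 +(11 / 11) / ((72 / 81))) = 100 / 3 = 33.33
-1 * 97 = -97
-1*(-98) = 98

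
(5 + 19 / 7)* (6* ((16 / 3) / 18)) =96 / 7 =13.71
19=19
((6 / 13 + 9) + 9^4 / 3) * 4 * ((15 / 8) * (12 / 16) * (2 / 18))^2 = 214.50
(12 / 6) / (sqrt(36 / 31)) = sqrt(31) / 3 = 1.86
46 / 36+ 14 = 275 / 18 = 15.28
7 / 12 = 0.58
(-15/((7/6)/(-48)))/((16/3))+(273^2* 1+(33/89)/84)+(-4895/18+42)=1668974557/22428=74414.77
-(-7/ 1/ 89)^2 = -49/ 7921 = -0.01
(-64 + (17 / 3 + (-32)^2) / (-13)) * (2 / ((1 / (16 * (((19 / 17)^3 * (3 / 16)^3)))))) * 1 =-42.17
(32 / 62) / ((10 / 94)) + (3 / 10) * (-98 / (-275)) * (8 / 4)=215914 / 42625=5.07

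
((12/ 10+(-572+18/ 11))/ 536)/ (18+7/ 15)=-11739/ 204149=-0.06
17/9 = 1.89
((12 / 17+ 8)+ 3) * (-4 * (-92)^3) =619835648 / 17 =36460920.47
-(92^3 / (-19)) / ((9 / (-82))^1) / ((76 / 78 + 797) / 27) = -12634.44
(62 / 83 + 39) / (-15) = -3299 / 1245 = -2.65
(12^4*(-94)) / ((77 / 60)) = -116951040 / 77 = -1518844.68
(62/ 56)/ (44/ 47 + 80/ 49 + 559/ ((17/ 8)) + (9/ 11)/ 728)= 49587538/ 11897179009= 0.00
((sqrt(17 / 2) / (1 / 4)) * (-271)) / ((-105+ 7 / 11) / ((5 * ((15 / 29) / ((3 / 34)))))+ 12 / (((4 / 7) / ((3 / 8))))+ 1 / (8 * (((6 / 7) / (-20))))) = -60812400 * sqrt(34) / 156821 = -2261.14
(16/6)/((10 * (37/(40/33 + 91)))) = 12172/18315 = 0.66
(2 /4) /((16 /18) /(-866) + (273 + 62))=3897 /2610982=0.00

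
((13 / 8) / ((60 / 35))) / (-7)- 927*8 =-711949 / 96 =-7416.14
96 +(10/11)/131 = 138346/1441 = 96.01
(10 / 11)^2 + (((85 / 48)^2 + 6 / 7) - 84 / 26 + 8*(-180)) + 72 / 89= -3245921520013 / 2257871616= -1437.60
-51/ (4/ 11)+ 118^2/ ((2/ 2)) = 55135/ 4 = 13783.75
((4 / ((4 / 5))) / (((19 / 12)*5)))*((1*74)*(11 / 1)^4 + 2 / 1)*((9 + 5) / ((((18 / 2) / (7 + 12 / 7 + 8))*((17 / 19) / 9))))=3042288288 / 17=178958134.59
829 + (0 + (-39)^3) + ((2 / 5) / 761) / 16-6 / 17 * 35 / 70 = -30267496503 / 517480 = -58490.18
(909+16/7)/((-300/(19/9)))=-121201/18900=-6.41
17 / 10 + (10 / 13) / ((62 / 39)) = 677 / 310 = 2.18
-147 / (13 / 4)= -45.23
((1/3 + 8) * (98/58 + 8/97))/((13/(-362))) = -411.22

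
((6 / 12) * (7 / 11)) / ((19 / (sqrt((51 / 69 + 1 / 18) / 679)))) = 7 * sqrt(209714) / 5595348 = 0.00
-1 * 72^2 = -5184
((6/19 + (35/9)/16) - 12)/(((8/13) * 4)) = -406939/87552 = -4.65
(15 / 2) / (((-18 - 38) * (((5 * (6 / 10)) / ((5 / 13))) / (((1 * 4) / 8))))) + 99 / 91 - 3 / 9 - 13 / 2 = -7181 / 1248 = -5.75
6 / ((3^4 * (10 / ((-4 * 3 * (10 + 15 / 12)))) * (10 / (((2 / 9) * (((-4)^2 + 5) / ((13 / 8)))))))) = -56 / 195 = -0.29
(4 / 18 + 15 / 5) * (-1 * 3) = -29 / 3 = -9.67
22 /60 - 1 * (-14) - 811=-23899 /30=-796.63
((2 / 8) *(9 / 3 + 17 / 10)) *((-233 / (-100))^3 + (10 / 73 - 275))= -899655124753 / 2920000000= -308.10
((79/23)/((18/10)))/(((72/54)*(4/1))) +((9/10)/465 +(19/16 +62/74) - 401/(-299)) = 766746943/205771800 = 3.73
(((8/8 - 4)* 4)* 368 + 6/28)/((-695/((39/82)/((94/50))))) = 12055095/7499884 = 1.61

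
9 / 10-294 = -2931 / 10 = -293.10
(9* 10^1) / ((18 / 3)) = 15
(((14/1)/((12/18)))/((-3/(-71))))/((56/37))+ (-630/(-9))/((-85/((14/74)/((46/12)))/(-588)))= 352.27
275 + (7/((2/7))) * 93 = 5107/2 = 2553.50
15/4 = 3.75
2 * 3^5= 486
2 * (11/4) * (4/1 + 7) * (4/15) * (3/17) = 242/85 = 2.85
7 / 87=0.08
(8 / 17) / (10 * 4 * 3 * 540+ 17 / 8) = 64 / 8813089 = 0.00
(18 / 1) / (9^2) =2 / 9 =0.22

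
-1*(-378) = 378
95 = 95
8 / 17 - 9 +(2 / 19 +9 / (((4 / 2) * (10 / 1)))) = -7.97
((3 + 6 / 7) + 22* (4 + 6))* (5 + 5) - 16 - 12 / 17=264402 / 119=2221.87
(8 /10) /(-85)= -4 /425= -0.01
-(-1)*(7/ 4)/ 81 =7/ 324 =0.02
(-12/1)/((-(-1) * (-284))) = 3/71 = 0.04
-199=-199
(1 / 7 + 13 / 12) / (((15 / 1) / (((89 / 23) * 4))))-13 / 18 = 2623 / 4830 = 0.54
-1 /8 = -0.12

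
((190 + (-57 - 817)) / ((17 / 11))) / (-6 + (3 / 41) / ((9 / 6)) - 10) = 51414 / 1853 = 27.75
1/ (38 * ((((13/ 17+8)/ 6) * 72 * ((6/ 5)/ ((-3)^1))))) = -85/ 135888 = -0.00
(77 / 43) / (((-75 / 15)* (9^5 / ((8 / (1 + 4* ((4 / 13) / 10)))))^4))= -1125988864000 / 14846021489257994762857478763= -0.00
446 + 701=1147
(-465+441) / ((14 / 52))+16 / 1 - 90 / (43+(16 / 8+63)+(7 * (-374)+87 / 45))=-19252502 / 263347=-73.11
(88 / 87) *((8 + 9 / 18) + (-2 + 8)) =44 / 3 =14.67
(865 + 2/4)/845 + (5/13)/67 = 116627/113230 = 1.03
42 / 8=21 / 4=5.25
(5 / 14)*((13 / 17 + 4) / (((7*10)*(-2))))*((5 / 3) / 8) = -135 / 53312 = -0.00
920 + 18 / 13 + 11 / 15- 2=179423 / 195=920.12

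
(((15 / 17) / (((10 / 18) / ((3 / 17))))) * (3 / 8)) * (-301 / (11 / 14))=-512001 / 12716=-40.26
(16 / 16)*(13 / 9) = 1.44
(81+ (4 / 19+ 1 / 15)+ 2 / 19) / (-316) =-11597 / 45030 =-0.26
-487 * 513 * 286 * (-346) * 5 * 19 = 2348616261420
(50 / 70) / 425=1 / 595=0.00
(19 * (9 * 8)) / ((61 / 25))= 34200 / 61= 560.66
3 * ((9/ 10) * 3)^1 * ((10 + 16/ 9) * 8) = 3816/ 5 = 763.20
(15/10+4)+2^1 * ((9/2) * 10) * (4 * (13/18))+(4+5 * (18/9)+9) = 288.50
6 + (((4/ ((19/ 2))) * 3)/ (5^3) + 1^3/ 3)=6.34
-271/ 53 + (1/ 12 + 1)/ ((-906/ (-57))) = -969013/ 192072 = -5.05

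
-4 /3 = -1.33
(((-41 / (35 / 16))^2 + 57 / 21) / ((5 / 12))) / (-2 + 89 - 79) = 1300983 / 12250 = 106.20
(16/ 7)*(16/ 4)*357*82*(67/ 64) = 280194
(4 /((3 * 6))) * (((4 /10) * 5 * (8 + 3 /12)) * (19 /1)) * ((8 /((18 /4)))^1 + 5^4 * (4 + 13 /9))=6403969 /27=237184.04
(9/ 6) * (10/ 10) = 3/ 2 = 1.50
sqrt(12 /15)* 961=1922* sqrt(5) /5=859.54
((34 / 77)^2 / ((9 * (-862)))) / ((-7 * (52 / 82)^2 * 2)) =485809 / 108829332612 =0.00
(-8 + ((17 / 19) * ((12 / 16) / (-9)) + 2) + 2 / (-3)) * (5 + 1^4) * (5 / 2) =-7685 / 76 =-101.12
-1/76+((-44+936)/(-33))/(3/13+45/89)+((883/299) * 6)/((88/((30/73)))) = -38835512735/1060006428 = -36.64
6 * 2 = 12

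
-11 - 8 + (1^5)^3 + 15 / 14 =-237 / 14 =-16.93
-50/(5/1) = -10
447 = 447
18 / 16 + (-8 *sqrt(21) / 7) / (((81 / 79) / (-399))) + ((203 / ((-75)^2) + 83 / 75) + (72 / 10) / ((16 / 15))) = 405799 / 45000 + 12008 *sqrt(21) / 27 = 2047.08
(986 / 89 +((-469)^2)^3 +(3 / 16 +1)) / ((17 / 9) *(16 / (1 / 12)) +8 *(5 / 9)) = 136392206419909684899 / 4704896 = 28989420046672.59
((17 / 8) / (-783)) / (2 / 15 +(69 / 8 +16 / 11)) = -55 / 206973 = -0.00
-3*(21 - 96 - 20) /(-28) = -285 /28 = -10.18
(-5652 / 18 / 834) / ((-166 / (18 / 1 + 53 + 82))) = 8007 / 23074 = 0.35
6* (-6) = -36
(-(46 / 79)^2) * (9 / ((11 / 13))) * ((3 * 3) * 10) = -22281480 / 68651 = -324.56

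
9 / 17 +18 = 315 / 17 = 18.53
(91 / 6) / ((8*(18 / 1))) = 91 / 864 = 0.11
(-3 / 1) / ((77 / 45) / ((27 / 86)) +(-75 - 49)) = 3645 / 144038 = 0.03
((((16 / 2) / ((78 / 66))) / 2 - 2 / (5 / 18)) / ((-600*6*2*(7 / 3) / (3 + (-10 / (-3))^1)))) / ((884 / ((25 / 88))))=589 / 1274232960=0.00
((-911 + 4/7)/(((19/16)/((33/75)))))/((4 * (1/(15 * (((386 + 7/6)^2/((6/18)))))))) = -378298851887/665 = -568870453.97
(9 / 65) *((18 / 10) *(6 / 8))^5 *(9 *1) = 1162261467 / 208000000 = 5.59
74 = 74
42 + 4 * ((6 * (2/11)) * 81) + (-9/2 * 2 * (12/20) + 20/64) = 343523/880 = 390.37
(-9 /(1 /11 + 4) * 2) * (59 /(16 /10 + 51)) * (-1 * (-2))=-2596 /263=-9.87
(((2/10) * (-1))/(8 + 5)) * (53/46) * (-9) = 477/2990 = 0.16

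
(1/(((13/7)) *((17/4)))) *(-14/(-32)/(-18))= -0.00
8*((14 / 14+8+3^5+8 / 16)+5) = 2060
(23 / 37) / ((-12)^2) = 23 / 5328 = 0.00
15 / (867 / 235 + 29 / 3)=10575 / 9416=1.12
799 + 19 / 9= 7210 / 9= 801.11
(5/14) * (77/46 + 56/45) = 863/828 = 1.04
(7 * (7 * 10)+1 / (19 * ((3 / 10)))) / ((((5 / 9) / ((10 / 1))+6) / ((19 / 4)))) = 384.50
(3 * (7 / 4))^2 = 27.56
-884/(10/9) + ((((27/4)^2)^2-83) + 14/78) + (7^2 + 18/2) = 62675603/49920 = 1255.52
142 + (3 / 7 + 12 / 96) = 7983 / 56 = 142.55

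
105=105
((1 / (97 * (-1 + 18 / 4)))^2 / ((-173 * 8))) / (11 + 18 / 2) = -1 / 3190403720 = -0.00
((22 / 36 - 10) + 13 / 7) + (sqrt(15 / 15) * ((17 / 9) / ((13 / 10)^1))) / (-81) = -1001677 / 132678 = -7.55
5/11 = 0.45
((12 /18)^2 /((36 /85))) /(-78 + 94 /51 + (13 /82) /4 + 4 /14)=-3317720 /239748309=-0.01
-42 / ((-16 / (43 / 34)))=903 / 272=3.32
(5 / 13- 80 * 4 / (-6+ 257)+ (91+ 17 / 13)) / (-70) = -59659 / 45682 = -1.31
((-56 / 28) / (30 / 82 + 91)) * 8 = -328 / 1873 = -0.18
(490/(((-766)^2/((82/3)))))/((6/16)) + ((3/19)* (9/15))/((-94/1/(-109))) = 2012731981/11789394930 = 0.17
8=8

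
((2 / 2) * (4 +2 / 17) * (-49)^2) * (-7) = -1176490 / 17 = -69205.29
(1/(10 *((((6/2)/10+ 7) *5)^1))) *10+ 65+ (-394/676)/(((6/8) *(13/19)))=30740999/481143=63.89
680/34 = 20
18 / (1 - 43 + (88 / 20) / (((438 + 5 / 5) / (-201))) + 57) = 4390 / 3167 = 1.39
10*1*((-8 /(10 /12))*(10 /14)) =-480 /7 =-68.57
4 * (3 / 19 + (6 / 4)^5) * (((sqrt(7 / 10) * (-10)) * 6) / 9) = -1571 * sqrt(70) / 76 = -172.95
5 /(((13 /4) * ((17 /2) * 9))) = 40 /1989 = 0.02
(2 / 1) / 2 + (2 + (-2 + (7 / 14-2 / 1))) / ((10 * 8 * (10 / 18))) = 773 / 800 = 0.97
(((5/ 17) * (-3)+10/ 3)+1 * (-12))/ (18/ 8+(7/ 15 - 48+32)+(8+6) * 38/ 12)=-9740/ 31671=-0.31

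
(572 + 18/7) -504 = 494/7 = 70.57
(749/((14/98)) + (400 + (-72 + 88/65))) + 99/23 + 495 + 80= 9196729/1495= 6151.66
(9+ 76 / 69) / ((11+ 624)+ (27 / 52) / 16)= 579904 / 36455943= 0.02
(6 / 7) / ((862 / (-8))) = -24 / 3017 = -0.01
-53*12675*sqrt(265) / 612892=-12675*sqrt(265) / 11564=-17.84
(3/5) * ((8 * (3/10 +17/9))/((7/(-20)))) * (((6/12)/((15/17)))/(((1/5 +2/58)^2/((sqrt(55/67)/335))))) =-331354 * sqrt(3685)/24038595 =-0.84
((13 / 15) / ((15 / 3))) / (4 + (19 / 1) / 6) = 26 / 1075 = 0.02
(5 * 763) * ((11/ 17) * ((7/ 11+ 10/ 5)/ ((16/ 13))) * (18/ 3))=4314765/ 136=31726.21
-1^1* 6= -6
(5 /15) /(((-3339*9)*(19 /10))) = -10 /1712907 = -0.00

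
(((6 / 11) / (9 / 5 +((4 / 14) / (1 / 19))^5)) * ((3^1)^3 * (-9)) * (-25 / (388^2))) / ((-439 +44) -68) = -1531537875 / 151936075518902488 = -0.00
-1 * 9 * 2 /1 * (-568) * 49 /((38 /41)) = 10270008 /19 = 540526.74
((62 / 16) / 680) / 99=31 / 538560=0.00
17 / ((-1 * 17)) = -1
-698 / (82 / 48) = -408.59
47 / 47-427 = -426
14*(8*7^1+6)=868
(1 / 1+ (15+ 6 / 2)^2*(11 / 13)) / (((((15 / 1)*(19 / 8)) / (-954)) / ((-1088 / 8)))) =1237584768 / 1235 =1002092.93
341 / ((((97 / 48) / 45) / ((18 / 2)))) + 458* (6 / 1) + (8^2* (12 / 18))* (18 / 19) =131090820 / 1843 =71129.04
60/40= 1.50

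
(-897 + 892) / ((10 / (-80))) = 40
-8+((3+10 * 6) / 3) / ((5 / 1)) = -19 / 5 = -3.80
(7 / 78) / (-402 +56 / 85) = -0.00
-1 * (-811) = 811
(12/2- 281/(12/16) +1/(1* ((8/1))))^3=-691979951125/13824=-50056420.08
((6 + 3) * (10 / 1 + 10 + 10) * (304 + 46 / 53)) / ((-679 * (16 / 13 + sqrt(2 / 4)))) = -1814866560 / 12343541 + 737289540 * sqrt(2) / 12343541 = -62.56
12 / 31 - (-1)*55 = 1717 / 31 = 55.39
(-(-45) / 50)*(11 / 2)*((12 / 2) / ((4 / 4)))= 297 / 10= 29.70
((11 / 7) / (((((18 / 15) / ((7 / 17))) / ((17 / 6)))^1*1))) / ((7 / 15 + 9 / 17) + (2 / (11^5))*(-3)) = 752913425 / 490865088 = 1.53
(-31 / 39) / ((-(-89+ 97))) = 31 / 312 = 0.10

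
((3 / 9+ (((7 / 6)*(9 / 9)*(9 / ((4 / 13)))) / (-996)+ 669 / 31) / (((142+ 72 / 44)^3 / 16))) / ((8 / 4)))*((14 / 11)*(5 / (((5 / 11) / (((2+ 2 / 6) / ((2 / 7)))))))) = 6964448063854757 / 365353731936000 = 19.06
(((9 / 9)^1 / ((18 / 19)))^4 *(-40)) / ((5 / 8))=-521284 / 6561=-79.45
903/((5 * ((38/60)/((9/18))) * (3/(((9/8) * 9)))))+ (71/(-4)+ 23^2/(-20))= 332123/760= 437.00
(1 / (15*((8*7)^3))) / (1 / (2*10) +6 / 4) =1 / 4083072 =0.00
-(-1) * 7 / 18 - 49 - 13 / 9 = -901 / 18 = -50.06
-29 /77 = -0.38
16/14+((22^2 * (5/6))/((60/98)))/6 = 41935/378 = 110.94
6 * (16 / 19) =96 / 19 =5.05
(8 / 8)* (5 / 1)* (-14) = -70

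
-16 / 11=-1.45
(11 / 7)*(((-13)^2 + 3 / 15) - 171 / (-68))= 642213 / 2380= 269.84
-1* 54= -54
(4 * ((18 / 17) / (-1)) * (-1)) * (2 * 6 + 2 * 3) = 1296 / 17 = 76.24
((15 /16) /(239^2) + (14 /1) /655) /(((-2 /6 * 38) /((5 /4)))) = -38414787 /18198293632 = -0.00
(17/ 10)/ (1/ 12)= 102/ 5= 20.40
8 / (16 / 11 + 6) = 44 / 41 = 1.07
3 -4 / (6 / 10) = -11 / 3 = -3.67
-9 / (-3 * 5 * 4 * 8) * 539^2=871563 / 160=5447.27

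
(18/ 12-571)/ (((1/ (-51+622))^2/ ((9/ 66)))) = -1114082097/ 44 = -25320047.66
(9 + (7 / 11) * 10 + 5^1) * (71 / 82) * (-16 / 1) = -127232 / 451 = -282.11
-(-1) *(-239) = -239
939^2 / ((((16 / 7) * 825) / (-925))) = -432510.87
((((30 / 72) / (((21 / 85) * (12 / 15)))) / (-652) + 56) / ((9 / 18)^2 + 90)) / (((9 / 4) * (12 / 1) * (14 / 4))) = 36801971 / 5605148808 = 0.01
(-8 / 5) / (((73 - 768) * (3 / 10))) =16 / 2085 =0.01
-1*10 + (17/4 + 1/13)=-295/52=-5.67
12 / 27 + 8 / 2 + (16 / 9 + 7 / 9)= 7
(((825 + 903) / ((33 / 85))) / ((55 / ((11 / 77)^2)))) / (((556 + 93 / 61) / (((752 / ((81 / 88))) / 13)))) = 399269888 / 2144709567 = 0.19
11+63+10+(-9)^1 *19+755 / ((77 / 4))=-3679 / 77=-47.78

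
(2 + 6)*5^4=5000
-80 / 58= -40 / 29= -1.38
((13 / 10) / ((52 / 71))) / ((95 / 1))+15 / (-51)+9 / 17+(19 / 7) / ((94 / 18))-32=-663664297 / 21253400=-31.23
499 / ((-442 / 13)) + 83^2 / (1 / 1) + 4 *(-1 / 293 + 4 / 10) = 342489071 / 49810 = 6875.91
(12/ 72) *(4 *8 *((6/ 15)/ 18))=0.12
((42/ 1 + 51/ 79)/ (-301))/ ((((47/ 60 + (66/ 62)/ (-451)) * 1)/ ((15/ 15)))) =-0.18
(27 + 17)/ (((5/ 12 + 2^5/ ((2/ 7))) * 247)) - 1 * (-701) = 233575831/ 333203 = 701.00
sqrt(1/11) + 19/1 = 19.30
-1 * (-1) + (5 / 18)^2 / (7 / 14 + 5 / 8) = 779 / 729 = 1.07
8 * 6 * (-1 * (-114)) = 5472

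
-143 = -143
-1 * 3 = -3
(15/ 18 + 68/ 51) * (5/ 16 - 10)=-2015/ 96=-20.99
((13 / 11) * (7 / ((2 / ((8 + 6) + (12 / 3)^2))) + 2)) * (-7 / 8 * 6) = -29211 / 44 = -663.89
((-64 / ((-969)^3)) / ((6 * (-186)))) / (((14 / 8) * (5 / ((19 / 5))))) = -0.00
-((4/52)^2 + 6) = -1015/169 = -6.01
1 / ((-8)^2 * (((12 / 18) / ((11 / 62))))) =33 / 7936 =0.00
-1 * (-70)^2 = -4900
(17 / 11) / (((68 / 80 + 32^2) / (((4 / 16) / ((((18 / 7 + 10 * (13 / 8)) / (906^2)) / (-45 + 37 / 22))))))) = -54757969560 / 76884247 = -712.21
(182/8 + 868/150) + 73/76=84067/2850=29.50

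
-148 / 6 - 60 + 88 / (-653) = -166126 / 1959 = -84.80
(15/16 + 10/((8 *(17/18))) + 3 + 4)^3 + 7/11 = 175964473485/221360128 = 794.92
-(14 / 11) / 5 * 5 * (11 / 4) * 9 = -63 / 2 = -31.50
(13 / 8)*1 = 13 / 8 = 1.62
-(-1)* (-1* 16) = -16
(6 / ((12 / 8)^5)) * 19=1216 / 81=15.01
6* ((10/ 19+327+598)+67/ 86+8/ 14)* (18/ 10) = 286243659/ 28595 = 10010.27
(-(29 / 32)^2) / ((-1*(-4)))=-841 / 4096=-0.21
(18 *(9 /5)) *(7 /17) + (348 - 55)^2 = 7298299 /85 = 85862.34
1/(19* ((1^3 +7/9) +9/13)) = 117/5491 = 0.02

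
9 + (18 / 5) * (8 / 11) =639 / 55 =11.62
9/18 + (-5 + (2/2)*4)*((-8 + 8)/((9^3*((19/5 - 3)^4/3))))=0.50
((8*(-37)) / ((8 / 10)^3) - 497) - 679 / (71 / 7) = -648695 / 568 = -1142.07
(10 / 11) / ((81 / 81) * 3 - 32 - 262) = -10 / 3201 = -0.00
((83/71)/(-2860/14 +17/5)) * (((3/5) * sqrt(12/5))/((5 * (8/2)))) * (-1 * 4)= 3486 * sqrt(15)/12480025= 0.00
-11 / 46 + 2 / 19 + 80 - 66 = 12119 / 874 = 13.87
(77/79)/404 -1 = -31839/31916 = -1.00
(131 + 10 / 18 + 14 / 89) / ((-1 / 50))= -5275100 / 801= -6585.64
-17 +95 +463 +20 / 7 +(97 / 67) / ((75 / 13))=19139002 / 35175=544.11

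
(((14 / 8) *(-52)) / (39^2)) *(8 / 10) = -28 / 585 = -0.05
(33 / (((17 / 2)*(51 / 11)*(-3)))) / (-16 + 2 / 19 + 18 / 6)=4598 / 212415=0.02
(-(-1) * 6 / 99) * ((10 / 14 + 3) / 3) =52 / 693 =0.08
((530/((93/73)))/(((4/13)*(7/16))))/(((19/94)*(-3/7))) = -189116720/5301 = -35675.67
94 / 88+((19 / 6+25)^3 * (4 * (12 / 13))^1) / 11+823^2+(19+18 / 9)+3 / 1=271202555 / 396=684854.94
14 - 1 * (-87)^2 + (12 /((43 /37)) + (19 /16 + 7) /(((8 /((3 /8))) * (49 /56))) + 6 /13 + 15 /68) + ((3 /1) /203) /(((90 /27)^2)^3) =-4157810647787429 /551174000000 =-7543.55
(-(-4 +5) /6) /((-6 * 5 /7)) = 0.04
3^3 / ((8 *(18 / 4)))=3 / 4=0.75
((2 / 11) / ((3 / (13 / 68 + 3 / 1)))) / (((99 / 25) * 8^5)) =5425 / 3639803904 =0.00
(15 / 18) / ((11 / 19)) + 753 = 49793 / 66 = 754.44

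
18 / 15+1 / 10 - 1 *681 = -6797 / 10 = -679.70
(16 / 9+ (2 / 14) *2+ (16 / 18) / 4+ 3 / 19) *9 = 2925 / 133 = 21.99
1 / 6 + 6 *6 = 217 / 6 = 36.17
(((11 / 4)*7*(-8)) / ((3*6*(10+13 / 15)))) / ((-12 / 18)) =385 / 326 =1.18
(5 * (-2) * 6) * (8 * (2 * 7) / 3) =-2240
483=483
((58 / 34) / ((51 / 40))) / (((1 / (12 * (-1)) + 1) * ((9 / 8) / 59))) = 2190080 / 28611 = 76.55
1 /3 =0.33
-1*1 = -1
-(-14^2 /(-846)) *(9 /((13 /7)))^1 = -686 /611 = -1.12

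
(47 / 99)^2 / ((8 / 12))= 2209 / 6534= 0.34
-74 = -74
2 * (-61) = -122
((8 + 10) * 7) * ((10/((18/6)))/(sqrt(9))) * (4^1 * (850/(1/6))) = 2856000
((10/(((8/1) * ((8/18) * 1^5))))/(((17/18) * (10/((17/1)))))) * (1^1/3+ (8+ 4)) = 999/16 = 62.44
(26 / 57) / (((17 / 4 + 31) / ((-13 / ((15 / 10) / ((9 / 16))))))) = -169 / 2679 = -0.06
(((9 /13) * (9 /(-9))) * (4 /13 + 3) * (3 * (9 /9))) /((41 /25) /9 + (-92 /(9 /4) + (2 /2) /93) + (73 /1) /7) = 18895275 /83249569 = 0.23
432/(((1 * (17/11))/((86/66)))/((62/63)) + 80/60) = 3455136/20303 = 170.18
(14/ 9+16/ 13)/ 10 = 163/ 585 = 0.28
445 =445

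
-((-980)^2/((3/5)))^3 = -110730297608000000000/27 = -4101122133629629629.63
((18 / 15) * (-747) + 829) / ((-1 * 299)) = 337 / 1495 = 0.23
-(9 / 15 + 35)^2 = -31684 / 25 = -1267.36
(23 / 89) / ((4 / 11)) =0.71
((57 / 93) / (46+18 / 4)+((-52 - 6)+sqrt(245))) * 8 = -1452480 / 3131+56 * sqrt(5) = -338.68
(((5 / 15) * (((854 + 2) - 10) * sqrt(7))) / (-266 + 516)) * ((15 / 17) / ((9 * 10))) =47 * sqrt(7) / 4250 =0.03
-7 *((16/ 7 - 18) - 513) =3701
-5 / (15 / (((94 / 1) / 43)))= -94 / 129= -0.73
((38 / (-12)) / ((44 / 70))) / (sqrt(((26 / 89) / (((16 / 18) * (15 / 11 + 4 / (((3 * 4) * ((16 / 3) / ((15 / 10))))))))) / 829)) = -665 * sqrt(1202777862) / 75504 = -305.45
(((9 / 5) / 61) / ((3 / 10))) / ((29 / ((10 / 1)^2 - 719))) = -3714 / 1769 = -2.10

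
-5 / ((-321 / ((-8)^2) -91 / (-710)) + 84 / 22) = 1249600 / 267233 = 4.68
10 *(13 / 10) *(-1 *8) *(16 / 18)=-832 / 9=-92.44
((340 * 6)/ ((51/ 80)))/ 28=800/ 7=114.29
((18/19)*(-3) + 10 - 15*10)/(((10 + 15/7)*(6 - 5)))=-18998/1615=-11.76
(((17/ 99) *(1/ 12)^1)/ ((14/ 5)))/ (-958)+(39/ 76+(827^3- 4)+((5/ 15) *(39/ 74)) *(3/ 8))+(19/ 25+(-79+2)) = 79193910953525553571/ 140015244600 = 565609203.34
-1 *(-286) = 286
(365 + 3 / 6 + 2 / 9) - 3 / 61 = 401509 / 1098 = 365.67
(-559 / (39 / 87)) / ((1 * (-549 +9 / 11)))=13717 / 6030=2.27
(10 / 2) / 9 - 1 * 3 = -22 / 9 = -2.44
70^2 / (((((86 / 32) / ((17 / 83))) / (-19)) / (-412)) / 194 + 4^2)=289147532800 / 944155719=306.25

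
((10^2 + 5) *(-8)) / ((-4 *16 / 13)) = 1365 / 8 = 170.62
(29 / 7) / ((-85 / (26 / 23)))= -754 / 13685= -0.06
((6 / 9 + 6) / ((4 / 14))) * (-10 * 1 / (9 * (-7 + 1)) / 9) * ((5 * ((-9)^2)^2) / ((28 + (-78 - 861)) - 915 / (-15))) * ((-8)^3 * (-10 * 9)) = -853835.29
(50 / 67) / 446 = 25 / 14941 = 0.00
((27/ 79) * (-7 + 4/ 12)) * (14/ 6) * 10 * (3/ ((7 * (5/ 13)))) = -4680/ 79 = -59.24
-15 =-15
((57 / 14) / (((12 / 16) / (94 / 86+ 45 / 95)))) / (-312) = -320 / 11739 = -0.03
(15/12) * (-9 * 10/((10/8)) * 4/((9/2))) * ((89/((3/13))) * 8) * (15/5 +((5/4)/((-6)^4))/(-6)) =-539780995/729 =-740440.32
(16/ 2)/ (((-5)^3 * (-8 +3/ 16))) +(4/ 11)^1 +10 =1782658/ 171875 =10.37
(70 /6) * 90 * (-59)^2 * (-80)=-292404000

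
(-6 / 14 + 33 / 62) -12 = -5163 / 434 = -11.90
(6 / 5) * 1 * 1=6 / 5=1.20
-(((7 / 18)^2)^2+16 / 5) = -1691621 / 524880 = -3.22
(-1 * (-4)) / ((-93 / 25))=-100 / 93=-1.08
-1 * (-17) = 17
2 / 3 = 0.67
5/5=1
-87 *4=-348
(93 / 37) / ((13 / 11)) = 1023 / 481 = 2.13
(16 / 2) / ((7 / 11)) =88 / 7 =12.57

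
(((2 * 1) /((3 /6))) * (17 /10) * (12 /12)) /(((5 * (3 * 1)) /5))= 34 /15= 2.27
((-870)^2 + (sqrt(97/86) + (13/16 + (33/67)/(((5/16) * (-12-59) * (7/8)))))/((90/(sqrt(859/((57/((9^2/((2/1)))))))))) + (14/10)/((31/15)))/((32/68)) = 35646467 * sqrt(97926)/24294950400 + 17 * sqrt(204224673)/392160 + 398886657/248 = 1608415.02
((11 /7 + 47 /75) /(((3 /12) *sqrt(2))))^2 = 10653728 /275625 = 38.65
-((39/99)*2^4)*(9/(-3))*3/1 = 624/11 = 56.73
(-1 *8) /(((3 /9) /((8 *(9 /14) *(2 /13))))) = -1728 /91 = -18.99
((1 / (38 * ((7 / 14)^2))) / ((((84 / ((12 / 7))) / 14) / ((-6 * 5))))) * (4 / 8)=-60 / 133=-0.45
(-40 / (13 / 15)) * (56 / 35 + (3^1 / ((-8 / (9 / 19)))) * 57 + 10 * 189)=-1128885 / 13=-86837.31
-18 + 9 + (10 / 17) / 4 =-301 / 34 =-8.85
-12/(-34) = 6/17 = 0.35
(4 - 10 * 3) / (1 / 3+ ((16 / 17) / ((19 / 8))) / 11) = -277134 / 3937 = -70.39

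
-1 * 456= -456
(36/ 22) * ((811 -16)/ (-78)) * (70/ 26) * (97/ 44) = -8097075/ 81796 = -98.99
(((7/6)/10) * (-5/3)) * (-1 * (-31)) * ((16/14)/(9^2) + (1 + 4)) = -88133/2916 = -30.22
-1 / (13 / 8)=-8 / 13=-0.62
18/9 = 2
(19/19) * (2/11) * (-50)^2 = 5000/11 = 454.55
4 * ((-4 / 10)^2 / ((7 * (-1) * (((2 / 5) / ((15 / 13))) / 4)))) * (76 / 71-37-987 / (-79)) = 12619392 / 510419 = 24.72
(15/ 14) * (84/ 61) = 90/ 61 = 1.48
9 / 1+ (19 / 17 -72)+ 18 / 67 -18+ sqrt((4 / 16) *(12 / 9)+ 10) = -90680 / 1139+ sqrt(93) / 3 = -76.40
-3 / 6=-1 / 2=-0.50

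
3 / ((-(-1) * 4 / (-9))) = -27 / 4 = -6.75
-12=-12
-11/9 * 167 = -1837/9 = -204.11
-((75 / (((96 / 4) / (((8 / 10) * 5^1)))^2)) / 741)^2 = -625 / 79067664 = -0.00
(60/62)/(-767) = -30/23777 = -0.00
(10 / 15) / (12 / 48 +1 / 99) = 264 / 103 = 2.56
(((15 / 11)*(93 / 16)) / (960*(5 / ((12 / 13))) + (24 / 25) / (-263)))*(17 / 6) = 51975375 / 12034871552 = 0.00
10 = 10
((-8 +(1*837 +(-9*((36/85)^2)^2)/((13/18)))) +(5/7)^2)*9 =248124357512478/33251798125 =7461.98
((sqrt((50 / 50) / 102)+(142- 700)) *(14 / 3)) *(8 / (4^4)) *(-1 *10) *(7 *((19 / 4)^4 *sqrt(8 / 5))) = 6385729 *sqrt(10) *(56916- sqrt(102)) / 313344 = 3667299.68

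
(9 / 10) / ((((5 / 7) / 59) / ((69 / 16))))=320.59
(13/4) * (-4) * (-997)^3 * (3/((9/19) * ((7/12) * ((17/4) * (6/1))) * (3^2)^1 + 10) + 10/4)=730576165252843/22318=32734840274.79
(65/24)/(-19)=-65/456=-0.14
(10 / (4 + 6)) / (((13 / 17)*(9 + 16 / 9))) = 153 / 1261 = 0.12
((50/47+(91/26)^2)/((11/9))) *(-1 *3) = -67581/2068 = -32.68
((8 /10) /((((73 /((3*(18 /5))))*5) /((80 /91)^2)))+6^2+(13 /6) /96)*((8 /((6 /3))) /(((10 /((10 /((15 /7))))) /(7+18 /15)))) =2572629118921 /4663386000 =551.67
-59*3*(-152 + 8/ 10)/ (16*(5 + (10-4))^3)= 33453/ 26620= 1.26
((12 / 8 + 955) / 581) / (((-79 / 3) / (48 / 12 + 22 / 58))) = -728853 / 2662142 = -0.27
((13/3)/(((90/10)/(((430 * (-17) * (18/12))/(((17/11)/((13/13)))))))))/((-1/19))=584155/9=64906.11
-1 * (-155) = 155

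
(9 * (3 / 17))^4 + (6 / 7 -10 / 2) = 1297978 / 584647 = 2.22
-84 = -84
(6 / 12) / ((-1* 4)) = -1 / 8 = -0.12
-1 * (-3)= 3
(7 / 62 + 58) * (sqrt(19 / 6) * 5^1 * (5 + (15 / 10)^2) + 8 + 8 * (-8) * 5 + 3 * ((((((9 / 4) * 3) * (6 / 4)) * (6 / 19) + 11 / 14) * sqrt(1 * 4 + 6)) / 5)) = -562068 / 31 + 22904271 * sqrt(10) / 164920 + 174145 * sqrt(114) / 496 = -13943.34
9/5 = 1.80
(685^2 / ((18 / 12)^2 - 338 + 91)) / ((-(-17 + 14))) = -1876900 / 2937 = -639.05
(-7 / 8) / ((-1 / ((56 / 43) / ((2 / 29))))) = 1421 / 86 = 16.52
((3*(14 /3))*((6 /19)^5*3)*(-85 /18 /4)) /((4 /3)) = -289170 /2476099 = -0.12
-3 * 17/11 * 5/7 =-3.31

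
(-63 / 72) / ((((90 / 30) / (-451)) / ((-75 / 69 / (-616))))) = 1025 / 4416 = 0.23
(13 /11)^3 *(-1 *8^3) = -1124864 /1331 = -845.13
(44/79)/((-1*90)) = -22/3555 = -0.01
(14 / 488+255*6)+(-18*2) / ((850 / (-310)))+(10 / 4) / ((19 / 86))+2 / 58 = 1554.51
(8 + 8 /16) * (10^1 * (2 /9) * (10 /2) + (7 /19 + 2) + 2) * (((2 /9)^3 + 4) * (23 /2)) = 756568187 /124659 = 6069.10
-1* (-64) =64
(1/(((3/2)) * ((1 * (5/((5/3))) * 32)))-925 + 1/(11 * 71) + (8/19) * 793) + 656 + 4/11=139462711/2136816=65.27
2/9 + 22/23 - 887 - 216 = -228077/207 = -1101.82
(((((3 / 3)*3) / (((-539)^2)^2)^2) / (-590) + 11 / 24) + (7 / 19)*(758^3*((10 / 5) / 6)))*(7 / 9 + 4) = 81626744600591900627167054027420699 / 319430017606786275865408040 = 255538741.20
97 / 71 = 1.37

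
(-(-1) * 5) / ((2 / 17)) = 85 / 2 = 42.50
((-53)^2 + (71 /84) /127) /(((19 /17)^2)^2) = 2502830626643 /1390264428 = 1800.26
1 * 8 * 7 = 56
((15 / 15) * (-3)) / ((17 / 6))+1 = -1 / 17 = -0.06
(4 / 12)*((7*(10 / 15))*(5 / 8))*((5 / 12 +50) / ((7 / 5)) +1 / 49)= 105935 / 3024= 35.03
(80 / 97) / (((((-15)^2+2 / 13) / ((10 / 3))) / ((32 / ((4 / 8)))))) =665600 / 851757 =0.78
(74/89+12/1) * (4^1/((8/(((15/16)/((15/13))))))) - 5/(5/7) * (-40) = 406143/1424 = 285.21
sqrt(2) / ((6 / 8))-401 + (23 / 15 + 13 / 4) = -23773 / 60 + 4 * sqrt(2) / 3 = -394.33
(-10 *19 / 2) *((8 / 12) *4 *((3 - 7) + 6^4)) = -981920 / 3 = -327306.67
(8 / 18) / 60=1 / 135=0.01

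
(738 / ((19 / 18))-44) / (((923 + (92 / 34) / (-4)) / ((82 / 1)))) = 34705024 / 595821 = 58.25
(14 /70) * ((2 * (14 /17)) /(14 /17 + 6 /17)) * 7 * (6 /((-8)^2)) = 147 /800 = 0.18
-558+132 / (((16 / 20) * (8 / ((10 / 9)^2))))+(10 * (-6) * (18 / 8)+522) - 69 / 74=-146323 / 999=-146.47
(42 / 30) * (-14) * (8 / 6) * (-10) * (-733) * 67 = -38503024 / 3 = -12834341.33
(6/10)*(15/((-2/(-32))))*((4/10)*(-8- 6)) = -4032/5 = -806.40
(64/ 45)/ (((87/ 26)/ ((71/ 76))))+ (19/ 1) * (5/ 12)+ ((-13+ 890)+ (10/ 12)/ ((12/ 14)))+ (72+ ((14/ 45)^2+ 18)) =1089423461/ 1115775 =976.38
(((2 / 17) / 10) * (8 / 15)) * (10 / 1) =16 / 255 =0.06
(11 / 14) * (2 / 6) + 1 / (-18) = 0.21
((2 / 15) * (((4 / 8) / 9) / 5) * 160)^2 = 1024 / 18225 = 0.06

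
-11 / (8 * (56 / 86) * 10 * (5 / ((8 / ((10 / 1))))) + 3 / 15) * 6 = -14190 / 70043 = -0.20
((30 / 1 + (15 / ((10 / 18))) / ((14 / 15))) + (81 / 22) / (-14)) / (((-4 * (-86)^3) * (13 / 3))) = 54207 / 10187072896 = 0.00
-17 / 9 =-1.89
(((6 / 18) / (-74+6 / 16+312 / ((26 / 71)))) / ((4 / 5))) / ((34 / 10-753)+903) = 50 / 14328327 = 0.00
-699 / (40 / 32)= -2796 / 5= -559.20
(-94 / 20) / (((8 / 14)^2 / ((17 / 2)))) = -39151 / 320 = -122.35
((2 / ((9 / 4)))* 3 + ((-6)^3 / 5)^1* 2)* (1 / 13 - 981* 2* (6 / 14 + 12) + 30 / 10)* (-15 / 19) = -2786739952 / 1729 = -1611764.00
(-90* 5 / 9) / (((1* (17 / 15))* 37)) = -750 / 629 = -1.19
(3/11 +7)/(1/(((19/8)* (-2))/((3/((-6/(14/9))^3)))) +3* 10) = 4986360/20576281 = 0.24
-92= -92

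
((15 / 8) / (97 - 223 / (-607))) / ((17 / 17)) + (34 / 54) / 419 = 111042737 / 5348967408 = 0.02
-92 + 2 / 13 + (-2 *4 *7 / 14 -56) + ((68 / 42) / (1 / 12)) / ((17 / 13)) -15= -13831 / 91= -151.99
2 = 2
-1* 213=-213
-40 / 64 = -5 / 8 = -0.62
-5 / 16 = -0.31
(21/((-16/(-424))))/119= 159/34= 4.68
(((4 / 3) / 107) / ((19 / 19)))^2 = 16 / 103041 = 0.00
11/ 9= 1.22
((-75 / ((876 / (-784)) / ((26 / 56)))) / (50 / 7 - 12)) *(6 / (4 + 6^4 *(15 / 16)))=-47775 / 1512779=-0.03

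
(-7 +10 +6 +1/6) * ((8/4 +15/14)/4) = 2365/336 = 7.04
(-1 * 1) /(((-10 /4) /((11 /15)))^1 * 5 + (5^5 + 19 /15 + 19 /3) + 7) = -110 /343481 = -0.00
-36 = -36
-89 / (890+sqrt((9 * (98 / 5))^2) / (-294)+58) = -445 / 4737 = -0.09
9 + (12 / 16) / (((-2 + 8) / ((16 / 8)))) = 37 / 4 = 9.25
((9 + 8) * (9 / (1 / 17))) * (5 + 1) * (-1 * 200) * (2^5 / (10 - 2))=-12484800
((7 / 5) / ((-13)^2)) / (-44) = -7 / 37180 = -0.00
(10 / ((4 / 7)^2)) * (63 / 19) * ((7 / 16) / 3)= 36015 / 2432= 14.81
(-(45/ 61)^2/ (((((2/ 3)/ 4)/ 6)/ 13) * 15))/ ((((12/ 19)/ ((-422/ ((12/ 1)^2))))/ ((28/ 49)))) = 2345265/ 52094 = 45.02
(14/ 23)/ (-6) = -7/ 69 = -0.10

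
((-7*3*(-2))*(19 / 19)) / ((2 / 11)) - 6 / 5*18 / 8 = 2283 / 10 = 228.30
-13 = -13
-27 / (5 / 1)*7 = -189 / 5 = -37.80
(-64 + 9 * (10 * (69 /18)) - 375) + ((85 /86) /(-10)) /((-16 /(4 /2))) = -129327 /1376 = -93.99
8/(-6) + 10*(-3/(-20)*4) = 14/3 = 4.67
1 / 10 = 0.10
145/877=0.17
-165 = -165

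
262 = 262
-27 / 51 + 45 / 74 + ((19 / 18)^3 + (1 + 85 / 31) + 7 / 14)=625077977 / 113718168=5.50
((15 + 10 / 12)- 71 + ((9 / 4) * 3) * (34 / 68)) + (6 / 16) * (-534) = -6049 / 24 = -252.04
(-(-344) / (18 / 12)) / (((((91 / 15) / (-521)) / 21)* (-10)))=537672 / 13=41359.38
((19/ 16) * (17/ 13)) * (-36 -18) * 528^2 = -303909408/ 13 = -23377646.77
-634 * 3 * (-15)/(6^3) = 1585/12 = 132.08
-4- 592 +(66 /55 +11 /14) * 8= -580.11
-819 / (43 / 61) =-49959 / 43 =-1161.84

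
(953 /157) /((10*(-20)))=-953 /31400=-0.03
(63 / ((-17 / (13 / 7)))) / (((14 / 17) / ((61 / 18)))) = -28.32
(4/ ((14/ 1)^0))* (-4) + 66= 50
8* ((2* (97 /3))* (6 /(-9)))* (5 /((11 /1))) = -15520 /99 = -156.77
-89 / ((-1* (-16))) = -89 / 16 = -5.56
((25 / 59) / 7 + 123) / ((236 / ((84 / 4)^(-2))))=0.00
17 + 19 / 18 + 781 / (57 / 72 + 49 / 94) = 16338749 / 26658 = 612.90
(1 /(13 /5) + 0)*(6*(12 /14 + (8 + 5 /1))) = 2910 /91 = 31.98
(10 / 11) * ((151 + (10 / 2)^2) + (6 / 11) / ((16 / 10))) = 38795 / 242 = 160.31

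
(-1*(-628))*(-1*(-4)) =2512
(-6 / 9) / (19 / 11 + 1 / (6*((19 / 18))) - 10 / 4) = 836 / 771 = 1.08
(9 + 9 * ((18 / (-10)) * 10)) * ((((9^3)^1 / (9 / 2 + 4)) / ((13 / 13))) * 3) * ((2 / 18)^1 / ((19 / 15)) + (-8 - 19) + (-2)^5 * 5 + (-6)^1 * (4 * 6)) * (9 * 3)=6682693428 / 19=351720706.74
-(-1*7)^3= 343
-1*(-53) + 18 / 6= 56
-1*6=-6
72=72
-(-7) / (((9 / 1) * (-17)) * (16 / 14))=-0.04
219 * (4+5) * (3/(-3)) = -1971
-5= -5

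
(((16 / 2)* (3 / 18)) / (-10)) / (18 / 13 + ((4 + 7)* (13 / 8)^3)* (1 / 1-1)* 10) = -13 / 135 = -0.10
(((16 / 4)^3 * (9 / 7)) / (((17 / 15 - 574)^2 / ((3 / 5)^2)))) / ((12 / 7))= 3888 / 73839649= 0.00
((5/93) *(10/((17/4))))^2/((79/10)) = 0.00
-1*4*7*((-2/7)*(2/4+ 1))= 12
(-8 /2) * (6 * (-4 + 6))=-48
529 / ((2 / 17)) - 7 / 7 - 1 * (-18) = 9027 / 2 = 4513.50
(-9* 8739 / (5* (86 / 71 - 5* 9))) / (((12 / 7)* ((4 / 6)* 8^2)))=39089547 / 7959040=4.91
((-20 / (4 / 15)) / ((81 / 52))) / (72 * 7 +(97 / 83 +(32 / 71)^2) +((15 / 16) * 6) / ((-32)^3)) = -10968183603200 / 115124031127791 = -0.10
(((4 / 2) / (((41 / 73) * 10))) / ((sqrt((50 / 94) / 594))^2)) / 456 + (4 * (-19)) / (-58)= 24651401 / 11295500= 2.18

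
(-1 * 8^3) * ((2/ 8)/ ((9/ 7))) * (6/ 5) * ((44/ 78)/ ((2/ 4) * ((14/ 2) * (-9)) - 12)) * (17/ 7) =191488/ 50895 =3.76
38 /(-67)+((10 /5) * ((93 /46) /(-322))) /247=-69518947 /122561894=-0.57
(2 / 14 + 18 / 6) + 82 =596 / 7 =85.14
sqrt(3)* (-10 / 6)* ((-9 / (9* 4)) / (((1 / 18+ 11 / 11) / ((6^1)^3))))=1620* sqrt(3) / 19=147.68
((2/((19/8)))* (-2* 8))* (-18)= 242.53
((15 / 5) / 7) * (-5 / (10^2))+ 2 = 277 / 140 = 1.98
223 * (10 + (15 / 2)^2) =59095 / 4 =14773.75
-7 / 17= -0.41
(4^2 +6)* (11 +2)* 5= 1430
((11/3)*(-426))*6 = -9372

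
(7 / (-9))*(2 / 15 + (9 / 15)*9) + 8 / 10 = -473 / 135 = -3.50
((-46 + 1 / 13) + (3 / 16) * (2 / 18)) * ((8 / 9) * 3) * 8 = -979.25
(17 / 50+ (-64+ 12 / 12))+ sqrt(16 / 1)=-2933 / 50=-58.66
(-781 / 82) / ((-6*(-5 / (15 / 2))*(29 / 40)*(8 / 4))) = -3905 / 2378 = -1.64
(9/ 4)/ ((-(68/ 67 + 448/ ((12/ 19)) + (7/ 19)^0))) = -1809/ 571924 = -0.00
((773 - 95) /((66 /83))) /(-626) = -1.36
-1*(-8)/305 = 8/305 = 0.03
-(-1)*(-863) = -863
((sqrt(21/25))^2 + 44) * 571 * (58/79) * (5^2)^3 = 23203298750/79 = 293712642.41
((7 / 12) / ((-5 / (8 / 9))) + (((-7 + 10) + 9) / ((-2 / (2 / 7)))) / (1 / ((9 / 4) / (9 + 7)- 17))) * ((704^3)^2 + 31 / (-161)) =1706896476375434112349415 / 486864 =3505899956405554964.73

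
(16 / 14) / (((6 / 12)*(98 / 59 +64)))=0.03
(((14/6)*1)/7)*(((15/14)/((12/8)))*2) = 10/21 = 0.48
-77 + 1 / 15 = -1154 / 15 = -76.93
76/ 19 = 4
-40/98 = -20/49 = -0.41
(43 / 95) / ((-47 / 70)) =-602 / 893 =-0.67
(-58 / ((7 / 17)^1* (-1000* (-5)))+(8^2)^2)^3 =368285846549135537136843 / 5359375000000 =68718058831.33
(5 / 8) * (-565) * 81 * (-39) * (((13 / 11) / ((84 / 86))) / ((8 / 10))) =8314356375 / 4928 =1687166.47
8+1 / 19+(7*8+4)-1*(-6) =1407 / 19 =74.05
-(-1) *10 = 10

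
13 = 13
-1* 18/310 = -9/155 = -0.06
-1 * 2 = -2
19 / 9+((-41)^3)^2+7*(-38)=42750935794 / 9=4750103977.11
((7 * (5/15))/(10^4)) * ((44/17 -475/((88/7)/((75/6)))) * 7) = -68863669/89760000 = -0.77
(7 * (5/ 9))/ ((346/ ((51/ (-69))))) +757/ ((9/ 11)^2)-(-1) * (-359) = 497512889/ 644598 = 771.82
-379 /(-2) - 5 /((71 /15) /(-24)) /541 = 14561369 /76822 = 189.55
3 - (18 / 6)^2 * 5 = -42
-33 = -33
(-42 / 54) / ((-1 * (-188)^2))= 7 / 318096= 0.00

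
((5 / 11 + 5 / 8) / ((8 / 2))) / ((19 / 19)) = 95 / 352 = 0.27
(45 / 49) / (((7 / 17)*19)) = 765 / 6517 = 0.12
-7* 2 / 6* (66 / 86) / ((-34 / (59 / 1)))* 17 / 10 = 4543 / 860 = 5.28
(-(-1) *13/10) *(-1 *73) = -949/10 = -94.90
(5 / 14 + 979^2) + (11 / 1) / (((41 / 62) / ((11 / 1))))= 550250367 / 574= 958624.33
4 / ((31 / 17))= 68 / 31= 2.19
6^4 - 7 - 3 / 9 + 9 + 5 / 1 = 3908 / 3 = 1302.67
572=572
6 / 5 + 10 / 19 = 164 / 95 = 1.73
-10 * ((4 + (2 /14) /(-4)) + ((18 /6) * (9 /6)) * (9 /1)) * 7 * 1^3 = -6225 /2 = -3112.50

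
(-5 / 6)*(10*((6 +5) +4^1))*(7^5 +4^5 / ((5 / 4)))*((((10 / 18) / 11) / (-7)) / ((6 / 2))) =5298.88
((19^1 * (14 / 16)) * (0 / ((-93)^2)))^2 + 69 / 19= 69 / 19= 3.63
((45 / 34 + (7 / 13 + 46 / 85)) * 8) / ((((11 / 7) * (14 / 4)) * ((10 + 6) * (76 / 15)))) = 15933 / 369512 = 0.04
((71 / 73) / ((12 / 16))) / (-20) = -71 / 1095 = -0.06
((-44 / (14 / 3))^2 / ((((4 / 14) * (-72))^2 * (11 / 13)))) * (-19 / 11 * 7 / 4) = -1729 / 2304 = -0.75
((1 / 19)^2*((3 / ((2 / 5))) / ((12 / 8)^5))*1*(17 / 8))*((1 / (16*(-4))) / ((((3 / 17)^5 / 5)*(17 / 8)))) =-35496425 / 28422252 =-1.25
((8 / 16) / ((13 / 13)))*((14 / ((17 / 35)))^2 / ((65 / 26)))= 48020 / 289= 166.16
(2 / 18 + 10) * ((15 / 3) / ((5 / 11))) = 1001 / 9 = 111.22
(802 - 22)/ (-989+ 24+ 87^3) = 390/ 328769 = 0.00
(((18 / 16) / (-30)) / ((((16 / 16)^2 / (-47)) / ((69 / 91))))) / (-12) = -3243 / 29120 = -0.11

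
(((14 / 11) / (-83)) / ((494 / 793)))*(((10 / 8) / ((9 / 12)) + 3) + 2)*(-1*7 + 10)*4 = -34160 / 17347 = -1.97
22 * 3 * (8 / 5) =528 / 5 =105.60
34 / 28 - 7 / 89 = 1415 / 1246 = 1.14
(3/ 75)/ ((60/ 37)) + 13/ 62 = 0.23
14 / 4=7 / 2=3.50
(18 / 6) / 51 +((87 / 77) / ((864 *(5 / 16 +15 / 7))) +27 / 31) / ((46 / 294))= 5.63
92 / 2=46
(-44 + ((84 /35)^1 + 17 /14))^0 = 1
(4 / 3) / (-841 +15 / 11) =-11 / 6927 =-0.00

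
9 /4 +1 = 13 /4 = 3.25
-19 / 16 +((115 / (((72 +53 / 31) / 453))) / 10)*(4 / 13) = 9771253 / 475280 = 20.56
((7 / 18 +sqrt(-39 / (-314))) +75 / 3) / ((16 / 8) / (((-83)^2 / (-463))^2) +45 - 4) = 47458321*sqrt(12246) / 611113048286 +21688452697 / 35031958182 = 0.63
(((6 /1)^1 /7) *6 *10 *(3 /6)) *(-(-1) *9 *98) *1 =22680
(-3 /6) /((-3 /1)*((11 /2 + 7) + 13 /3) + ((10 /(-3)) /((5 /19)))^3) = 0.00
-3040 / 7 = -434.29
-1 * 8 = -8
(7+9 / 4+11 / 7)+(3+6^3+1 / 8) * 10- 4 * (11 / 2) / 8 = 61581 / 28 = 2199.32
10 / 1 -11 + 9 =8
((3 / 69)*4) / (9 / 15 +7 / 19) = 95 / 529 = 0.18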